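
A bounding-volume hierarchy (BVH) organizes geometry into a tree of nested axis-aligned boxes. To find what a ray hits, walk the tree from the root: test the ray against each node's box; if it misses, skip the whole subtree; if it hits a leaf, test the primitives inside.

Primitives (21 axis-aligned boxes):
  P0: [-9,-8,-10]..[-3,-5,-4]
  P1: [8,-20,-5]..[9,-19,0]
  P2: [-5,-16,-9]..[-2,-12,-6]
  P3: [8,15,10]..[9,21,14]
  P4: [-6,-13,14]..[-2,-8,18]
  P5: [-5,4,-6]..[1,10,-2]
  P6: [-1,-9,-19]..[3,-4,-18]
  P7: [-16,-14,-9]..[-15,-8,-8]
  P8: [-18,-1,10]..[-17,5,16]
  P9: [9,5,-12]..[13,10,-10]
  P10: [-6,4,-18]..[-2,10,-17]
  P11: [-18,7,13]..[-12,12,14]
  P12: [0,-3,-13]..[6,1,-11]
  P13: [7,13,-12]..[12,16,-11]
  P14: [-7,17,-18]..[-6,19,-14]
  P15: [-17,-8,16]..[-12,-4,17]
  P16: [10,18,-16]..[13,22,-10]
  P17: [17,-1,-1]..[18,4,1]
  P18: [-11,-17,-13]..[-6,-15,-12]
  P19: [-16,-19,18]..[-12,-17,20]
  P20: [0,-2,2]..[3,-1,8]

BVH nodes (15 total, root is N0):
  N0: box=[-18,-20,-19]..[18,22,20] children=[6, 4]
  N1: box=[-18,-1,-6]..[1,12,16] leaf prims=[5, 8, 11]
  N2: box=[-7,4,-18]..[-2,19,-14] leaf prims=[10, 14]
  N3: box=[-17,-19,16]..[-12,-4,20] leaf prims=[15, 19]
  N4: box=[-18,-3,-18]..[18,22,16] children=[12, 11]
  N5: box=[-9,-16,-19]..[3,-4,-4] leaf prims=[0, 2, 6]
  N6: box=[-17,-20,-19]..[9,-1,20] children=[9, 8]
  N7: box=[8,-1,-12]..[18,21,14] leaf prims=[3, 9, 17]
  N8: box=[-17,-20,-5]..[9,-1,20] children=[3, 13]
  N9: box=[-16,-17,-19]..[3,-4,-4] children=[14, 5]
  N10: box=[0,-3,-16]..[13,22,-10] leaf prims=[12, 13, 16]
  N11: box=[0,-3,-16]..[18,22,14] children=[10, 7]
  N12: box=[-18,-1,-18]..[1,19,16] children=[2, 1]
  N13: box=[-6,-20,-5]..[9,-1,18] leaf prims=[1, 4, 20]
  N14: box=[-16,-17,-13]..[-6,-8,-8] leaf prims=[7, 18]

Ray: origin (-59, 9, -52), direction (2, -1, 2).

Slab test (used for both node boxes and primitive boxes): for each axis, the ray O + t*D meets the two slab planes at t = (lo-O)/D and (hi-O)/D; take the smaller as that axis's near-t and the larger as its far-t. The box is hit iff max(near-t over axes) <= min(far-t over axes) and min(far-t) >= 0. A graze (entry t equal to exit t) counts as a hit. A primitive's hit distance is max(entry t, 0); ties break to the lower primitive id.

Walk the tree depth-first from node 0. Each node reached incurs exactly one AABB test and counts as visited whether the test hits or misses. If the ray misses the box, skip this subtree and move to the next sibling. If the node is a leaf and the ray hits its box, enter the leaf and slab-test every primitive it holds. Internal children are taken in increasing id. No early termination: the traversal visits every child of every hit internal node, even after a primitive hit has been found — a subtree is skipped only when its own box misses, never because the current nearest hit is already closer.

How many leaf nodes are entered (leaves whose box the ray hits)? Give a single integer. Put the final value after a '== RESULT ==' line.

Trace the traversal:
N0 x:[41/2,77/2] y:[-13,29] z:[33/2,36] -> hit [41/2,29], descend [4, 6]
  N4 x:[41/2,77/2] y:[-13,12] z:[17,34] -> miss, prune
  N6 x:[21,34] y:[10,29] z:[33/2,36] -> hit [21,29], descend [8, 9]
    N8 x:[21,34] y:[10,29] z:[47/2,36] -> hit [47/2,29], descend [3, 13]
      N3 x:[21,47/2] y:[13,28] z:[34,36] -> miss, prune
      N13 x:[53/2,34] y:[10,29] z:[47/2,35] -> hit [53/2,29] leaf, test {P1(miss), P4(miss), P20(miss)}
    N9 x:[43/2,31] y:[13,26] z:[33/2,24] -> hit [43/2,24], descend [5, 14]
      N5 x:[25,31] y:[13,25] z:[33/2,24] -> miss, prune
      N14 x:[43/2,53/2] y:[17,26] z:[39/2,22] -> hit [43/2,22] leaf, test {P7@t=43/2, P18(miss)}

Visited [0, 4, 6, 8, 3, 13, 9, 5, 14]. Tests: 9 box, 2 leaf. Nearest: P7.

== RESULT ==
2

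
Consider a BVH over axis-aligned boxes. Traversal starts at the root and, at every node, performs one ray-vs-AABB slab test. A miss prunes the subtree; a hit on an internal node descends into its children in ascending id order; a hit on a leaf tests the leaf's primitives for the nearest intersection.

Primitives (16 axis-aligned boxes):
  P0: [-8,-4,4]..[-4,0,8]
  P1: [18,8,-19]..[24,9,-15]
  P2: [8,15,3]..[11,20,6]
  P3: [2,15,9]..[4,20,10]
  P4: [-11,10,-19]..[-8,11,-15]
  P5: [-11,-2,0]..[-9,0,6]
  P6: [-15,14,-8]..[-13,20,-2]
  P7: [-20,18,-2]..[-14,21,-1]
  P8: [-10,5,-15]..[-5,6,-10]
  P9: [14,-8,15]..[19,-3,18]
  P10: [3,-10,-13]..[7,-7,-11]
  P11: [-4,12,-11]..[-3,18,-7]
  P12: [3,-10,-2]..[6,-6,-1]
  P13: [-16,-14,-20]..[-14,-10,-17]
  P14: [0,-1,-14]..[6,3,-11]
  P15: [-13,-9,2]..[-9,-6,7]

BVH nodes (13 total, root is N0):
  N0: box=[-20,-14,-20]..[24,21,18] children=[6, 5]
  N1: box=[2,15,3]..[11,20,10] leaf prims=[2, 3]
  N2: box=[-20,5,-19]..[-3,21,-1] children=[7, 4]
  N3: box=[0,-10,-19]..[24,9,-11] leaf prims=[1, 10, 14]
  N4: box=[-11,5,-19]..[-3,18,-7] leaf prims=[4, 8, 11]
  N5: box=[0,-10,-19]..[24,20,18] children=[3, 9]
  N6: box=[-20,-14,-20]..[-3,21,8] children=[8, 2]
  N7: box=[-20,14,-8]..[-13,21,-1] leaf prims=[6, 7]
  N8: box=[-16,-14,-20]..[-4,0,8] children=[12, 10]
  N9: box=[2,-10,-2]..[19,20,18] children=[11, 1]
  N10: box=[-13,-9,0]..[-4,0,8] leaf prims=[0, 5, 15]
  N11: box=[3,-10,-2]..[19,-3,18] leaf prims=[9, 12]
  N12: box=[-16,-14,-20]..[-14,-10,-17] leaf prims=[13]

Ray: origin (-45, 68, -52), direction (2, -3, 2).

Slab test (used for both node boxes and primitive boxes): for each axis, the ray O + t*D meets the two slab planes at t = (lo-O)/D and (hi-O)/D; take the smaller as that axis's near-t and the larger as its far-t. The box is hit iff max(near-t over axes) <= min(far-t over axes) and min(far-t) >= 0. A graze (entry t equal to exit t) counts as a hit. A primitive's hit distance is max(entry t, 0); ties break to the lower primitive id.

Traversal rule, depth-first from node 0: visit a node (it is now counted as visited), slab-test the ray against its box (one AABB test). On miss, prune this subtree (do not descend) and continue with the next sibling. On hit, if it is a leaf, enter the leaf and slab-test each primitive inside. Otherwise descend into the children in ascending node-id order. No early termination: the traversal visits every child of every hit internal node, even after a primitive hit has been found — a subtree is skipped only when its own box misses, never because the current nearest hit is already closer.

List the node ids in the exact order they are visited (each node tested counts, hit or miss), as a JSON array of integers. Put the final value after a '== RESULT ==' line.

Trace the traversal:
N0 x:[25/2,69/2] y:[47/3,82/3] z:[16,35] -> hit [16,82/3], descend [5, 6]
  N5 x:[45/2,69/2] y:[16,26] z:[33/2,35] -> hit [45/2,26], descend [3, 9]
    N3 x:[45/2,69/2] y:[59/3,26] z:[33/2,41/2] -> miss, prune
    N9 x:[47/2,32] y:[16,26] z:[25,35] -> hit [25,26], descend [1, 11]
      N1 x:[47/2,28] y:[16,53/3] z:[55/2,31] -> miss, prune
      N11 x:[24,32] y:[71/3,26] z:[25,35] -> hit [25,26] leaf, test {P9(miss), P12@t=25}
  N6 x:[25/2,21] y:[47/3,82/3] z:[16,30] -> hit [16,21], descend [2, 8]
    N2 x:[25/2,21] y:[47/3,21] z:[33/2,51/2] -> hit [33/2,21], descend [4, 7]
      N4 x:[17,21] y:[50/3,21] z:[33/2,45/2] -> hit [17,21] leaf, test {P4(miss), P8(miss), P11(miss)}
      N7 x:[25/2,16] y:[47/3,18] z:[22,51/2] -> miss, prune
    N8 x:[29/2,41/2] y:[68/3,82/3] z:[16,30] -> miss, prune

Visited [0, 5, 3, 9, 1, 11, 6, 2, 4, 7, 8]. Tests: 11 box, 2 leaf. Nearest: P12.

== RESULT ==
[0, 5, 3, 9, 1, 11, 6, 2, 4, 7, 8]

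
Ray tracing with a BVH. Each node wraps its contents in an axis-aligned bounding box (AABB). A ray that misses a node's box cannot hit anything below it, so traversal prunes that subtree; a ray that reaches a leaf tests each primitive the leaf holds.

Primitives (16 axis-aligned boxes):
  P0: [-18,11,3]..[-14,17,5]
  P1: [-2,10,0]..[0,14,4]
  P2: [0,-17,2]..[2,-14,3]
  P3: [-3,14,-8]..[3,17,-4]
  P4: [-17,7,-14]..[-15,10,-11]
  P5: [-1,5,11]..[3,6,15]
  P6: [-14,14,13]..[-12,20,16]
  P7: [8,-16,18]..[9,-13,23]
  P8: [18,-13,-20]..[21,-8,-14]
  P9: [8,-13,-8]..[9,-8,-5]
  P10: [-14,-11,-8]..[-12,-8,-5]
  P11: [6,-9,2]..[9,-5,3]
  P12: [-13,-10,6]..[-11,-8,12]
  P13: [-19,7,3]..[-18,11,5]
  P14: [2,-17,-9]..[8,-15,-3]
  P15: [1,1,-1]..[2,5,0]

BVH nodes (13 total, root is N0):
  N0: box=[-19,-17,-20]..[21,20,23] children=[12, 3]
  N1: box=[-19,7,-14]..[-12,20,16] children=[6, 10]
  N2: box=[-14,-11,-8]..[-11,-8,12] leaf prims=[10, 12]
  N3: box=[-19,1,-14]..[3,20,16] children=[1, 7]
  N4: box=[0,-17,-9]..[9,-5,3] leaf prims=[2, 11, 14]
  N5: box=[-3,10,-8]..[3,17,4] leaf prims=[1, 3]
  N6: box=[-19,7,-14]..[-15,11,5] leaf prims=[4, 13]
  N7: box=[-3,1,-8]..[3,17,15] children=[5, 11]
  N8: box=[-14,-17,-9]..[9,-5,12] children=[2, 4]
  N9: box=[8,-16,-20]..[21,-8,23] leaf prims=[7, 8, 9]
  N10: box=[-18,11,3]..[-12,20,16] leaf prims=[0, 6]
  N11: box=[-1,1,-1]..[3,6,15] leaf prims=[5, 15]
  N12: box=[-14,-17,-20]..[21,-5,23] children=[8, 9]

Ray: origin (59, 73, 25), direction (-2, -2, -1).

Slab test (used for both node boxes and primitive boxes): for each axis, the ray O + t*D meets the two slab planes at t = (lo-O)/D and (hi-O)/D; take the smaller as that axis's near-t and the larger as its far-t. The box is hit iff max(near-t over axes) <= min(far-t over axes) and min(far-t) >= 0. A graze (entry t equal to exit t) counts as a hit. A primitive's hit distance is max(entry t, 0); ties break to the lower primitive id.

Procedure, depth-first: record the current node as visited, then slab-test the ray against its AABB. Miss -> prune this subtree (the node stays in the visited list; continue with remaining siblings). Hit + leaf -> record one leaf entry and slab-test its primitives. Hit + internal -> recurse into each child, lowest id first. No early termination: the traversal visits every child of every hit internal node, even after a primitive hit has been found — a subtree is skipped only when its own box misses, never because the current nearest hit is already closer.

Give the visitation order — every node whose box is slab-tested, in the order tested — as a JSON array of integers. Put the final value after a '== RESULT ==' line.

Walk:
N0 x:[19,39] y:[53/2,45] z:[2,45] -> hit [53/2,39], descend [3, 12]
  N3 x:[28,39] y:[53/2,36] z:[9,39] -> hit [28,36], descend [1, 7]
    N1 x:[71/2,39] y:[53/2,33] z:[9,39] -> miss, prune
    N7 x:[28,31] y:[28,36] z:[10,33] -> hit [28,31], descend [5, 11]
      N5 x:[28,31] y:[28,63/2] z:[21,33] -> hit [28,31] leaf, test {P1(miss), P3@t=29}
      N11 x:[28,30] y:[67/2,36] z:[10,26] -> miss, prune
  N12 x:[19,73/2] y:[39,45] z:[2,45] -> miss, prune

order=[0, 3, 1, 7, 5, 11, 12]  |boxes|=7  |leaves|=1  hit=P3

== RESULT ==
[0, 3, 1, 7, 5, 11, 12]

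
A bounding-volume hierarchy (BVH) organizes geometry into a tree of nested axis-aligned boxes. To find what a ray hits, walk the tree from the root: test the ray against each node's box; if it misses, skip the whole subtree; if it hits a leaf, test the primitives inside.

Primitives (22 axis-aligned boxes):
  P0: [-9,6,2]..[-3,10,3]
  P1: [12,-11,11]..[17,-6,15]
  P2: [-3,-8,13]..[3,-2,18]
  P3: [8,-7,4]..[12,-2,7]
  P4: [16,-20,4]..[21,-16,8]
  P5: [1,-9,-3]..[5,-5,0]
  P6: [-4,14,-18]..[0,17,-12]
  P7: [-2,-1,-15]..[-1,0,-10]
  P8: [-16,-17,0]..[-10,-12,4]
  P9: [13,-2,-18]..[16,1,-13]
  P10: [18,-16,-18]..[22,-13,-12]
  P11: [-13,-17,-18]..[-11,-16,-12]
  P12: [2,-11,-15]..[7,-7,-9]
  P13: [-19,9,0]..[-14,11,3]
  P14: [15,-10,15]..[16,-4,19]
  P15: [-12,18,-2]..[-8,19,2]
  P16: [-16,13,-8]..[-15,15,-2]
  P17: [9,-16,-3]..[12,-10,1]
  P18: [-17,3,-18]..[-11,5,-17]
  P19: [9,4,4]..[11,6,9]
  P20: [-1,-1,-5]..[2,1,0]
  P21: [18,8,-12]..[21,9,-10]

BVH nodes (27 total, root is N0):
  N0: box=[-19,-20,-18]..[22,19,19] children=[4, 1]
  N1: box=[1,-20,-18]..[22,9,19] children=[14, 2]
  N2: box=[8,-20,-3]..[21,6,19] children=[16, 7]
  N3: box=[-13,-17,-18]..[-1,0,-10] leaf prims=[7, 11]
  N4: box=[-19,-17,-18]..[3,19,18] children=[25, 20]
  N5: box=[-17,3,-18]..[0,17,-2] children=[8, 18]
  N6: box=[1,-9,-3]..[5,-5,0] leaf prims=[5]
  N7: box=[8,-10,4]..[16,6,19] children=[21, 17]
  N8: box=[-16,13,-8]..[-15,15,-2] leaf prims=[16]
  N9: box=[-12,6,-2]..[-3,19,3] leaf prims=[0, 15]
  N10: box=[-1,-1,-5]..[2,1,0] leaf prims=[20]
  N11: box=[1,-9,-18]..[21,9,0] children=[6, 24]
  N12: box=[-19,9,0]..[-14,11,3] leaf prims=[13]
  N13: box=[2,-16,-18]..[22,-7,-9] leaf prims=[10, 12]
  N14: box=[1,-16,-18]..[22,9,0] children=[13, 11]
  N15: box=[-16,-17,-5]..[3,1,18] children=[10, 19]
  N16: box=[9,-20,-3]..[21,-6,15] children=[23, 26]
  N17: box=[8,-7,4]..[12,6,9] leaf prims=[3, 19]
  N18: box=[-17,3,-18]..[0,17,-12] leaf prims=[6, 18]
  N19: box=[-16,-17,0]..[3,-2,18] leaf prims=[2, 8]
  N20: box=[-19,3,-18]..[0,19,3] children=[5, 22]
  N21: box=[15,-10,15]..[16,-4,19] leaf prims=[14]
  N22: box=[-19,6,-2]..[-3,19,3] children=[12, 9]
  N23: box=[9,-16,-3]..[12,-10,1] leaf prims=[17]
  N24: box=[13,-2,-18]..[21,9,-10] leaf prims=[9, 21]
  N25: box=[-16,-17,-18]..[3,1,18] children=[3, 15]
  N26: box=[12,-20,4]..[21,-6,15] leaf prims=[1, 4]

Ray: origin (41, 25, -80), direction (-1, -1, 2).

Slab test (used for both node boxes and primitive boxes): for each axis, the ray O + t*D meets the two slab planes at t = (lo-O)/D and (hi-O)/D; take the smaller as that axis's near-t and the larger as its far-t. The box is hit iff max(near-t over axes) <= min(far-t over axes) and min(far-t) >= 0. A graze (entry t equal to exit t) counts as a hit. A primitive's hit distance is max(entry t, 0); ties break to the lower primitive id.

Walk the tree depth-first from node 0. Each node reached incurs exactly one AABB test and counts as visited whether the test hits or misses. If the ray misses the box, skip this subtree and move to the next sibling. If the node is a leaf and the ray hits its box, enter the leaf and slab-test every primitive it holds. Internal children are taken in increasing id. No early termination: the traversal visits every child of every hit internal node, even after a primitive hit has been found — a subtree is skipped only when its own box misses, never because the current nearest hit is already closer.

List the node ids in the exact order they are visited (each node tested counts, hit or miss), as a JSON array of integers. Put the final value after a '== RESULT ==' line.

Traverse from the root:
N0 x:[19,60] y:[6,45] z:[31,99/2] -> hit [31,45], descend [1, 4]
  N1 x:[19,40] y:[16,45] z:[31,99/2] -> hit [31,40], descend [2, 14]
    N2 x:[20,33] y:[19,45] z:[77/2,99/2] -> miss, prune
    N14 x:[19,40] y:[16,41] z:[31,40] -> hit [31,40], descend [11, 13]
      N11 x:[20,40] y:[16,34] z:[31,40] -> hit [31,34], descend [6, 24]
        N6 x:[36,40] y:[30,34] z:[77/2,40] -> miss, prune
        N24 x:[20,28] y:[16,27] z:[31,35] -> miss, prune
      N13 x:[19,39] y:[32,41] z:[31,71/2] -> hit [32,71/2] leaf, test {P10(miss), P12@t=34}
  N4 x:[38,60] y:[6,42] z:[31,49] -> hit [38,42], descend [20, 25]
    N20 x:[41,60] y:[6,22] z:[31,83/2] -> miss, prune
    N25 x:[38,57] y:[24,42] z:[31,49] -> hit [38,42], descend [3, 15]
      N3 x:[42,54] y:[25,42] z:[31,35] -> miss, prune
      N15 x:[38,57] y:[24,42] z:[75/2,49] -> hit [38,42], descend [10, 19]
        N10 x:[39,42] y:[24,26] z:[75/2,40] -> miss, prune
        N19 x:[38,57] y:[27,42] z:[40,49] -> hit [40,42] leaf, test {P2(miss), P8(miss)}

order=[0, 1, 2, 14, 11, 6, 24, 13, 4, 20, 25, 3, 15, 10, 19]  |boxes|=15  |leaves|=2  hit=P12

== RESULT ==
[0, 1, 2, 14, 11, 6, 24, 13, 4, 20, 25, 3, 15, 10, 19]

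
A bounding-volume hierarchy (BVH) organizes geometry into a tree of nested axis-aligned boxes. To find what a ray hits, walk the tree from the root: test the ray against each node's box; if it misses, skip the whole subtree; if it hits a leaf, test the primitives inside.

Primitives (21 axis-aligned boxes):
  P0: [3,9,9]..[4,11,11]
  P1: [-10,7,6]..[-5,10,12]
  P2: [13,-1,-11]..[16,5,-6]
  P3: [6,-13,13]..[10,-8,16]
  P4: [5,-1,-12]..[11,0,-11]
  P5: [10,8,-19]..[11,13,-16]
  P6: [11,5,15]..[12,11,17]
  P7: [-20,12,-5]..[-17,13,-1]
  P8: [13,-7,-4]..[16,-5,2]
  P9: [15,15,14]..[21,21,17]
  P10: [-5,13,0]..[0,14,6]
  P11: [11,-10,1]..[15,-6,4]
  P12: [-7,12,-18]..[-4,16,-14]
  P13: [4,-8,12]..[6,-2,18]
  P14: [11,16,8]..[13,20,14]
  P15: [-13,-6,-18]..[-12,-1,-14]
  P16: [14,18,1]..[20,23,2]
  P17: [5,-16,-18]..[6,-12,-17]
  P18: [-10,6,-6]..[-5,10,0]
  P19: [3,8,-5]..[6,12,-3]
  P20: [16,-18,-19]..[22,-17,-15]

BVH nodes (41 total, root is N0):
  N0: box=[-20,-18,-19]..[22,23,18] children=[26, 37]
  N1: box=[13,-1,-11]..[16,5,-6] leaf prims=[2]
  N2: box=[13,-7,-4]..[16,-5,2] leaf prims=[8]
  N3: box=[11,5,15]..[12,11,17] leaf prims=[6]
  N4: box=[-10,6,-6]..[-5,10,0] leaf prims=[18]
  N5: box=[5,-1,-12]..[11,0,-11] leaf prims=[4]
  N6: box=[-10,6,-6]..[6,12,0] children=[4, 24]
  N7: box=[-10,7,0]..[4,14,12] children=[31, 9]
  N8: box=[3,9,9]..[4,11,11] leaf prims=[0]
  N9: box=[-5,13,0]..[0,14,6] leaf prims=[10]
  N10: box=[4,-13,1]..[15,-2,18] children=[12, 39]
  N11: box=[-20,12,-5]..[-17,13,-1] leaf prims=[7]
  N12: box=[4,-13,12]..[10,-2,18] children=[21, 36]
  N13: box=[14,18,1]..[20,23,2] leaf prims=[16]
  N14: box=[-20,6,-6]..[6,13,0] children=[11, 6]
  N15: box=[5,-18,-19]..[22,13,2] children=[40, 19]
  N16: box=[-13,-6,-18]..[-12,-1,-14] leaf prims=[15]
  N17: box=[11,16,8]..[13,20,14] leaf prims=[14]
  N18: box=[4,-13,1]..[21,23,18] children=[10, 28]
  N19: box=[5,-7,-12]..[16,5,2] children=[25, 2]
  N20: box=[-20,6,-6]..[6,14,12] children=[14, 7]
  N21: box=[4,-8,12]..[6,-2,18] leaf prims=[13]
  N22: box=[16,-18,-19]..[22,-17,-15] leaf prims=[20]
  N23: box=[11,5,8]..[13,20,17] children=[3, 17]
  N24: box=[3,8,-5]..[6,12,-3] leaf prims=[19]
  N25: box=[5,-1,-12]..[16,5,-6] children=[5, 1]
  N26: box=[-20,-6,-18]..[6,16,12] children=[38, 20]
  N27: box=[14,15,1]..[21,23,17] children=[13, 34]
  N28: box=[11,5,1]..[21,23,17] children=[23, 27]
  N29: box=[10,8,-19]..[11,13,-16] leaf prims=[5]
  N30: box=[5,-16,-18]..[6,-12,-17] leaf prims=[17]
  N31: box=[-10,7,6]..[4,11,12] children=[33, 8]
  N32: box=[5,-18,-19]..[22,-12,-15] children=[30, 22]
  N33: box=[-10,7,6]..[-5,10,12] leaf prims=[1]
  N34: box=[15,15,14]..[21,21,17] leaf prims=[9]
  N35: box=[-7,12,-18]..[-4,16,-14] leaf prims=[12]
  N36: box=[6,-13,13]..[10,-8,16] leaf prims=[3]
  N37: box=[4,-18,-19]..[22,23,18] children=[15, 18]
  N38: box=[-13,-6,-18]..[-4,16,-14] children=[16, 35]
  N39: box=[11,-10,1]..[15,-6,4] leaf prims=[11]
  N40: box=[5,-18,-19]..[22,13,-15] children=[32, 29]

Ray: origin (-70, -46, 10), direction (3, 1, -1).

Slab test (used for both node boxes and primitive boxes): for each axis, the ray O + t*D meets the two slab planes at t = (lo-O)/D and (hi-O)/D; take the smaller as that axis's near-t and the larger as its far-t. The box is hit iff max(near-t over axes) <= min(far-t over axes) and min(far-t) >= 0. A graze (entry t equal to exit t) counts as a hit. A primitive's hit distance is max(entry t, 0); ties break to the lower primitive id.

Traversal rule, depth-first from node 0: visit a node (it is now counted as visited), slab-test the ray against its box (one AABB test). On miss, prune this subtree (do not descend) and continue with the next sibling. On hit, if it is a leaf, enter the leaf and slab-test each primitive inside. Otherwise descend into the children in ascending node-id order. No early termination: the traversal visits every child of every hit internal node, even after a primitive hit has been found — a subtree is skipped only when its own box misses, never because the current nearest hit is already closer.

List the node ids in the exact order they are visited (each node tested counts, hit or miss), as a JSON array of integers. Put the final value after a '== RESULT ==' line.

Walk:
N0 x:[50/3,92/3] y:[28,69] z:[-8,29] -> hit [28,29], descend [26, 37]
  N26 x:[50/3,76/3] y:[40,62] z:[-2,28] -> miss, prune
  N37 x:[74/3,92/3] y:[28,69] z:[-8,29] -> hit [28,29], descend [15, 18]
    N15 x:[25,92/3] y:[28,59] z:[8,29] -> hit [28,29], descend [19, 40]
      N19 x:[25,86/3] y:[39,51] z:[8,22] -> miss, prune
      N40 x:[25,92/3] y:[28,59] z:[25,29] -> hit [28,29], descend [29, 32]
        N29 x:[80/3,27] y:[54,59] z:[26,29] -> miss, prune
        N32 x:[25,92/3] y:[28,34] z:[25,29] -> hit [28,29], descend [22, 30]
          N22 x:[86/3,92/3] y:[28,29] z:[25,29] -> hit [86/3,29] leaf, test {P20@t=86/3}
          N30 x:[25,76/3] y:[30,34] z:[27,28] -> miss, prune
    N18 x:[74/3,91/3] y:[33,69] z:[-8,9] -> miss, prune

11 AABB tests over nodes [0, 26, 37, 15, 19, 40, 29, 32, 22, 30, 18]; 1 leaf entered; closest P20.

== RESULT ==
[0, 26, 37, 15, 19, 40, 29, 32, 22, 30, 18]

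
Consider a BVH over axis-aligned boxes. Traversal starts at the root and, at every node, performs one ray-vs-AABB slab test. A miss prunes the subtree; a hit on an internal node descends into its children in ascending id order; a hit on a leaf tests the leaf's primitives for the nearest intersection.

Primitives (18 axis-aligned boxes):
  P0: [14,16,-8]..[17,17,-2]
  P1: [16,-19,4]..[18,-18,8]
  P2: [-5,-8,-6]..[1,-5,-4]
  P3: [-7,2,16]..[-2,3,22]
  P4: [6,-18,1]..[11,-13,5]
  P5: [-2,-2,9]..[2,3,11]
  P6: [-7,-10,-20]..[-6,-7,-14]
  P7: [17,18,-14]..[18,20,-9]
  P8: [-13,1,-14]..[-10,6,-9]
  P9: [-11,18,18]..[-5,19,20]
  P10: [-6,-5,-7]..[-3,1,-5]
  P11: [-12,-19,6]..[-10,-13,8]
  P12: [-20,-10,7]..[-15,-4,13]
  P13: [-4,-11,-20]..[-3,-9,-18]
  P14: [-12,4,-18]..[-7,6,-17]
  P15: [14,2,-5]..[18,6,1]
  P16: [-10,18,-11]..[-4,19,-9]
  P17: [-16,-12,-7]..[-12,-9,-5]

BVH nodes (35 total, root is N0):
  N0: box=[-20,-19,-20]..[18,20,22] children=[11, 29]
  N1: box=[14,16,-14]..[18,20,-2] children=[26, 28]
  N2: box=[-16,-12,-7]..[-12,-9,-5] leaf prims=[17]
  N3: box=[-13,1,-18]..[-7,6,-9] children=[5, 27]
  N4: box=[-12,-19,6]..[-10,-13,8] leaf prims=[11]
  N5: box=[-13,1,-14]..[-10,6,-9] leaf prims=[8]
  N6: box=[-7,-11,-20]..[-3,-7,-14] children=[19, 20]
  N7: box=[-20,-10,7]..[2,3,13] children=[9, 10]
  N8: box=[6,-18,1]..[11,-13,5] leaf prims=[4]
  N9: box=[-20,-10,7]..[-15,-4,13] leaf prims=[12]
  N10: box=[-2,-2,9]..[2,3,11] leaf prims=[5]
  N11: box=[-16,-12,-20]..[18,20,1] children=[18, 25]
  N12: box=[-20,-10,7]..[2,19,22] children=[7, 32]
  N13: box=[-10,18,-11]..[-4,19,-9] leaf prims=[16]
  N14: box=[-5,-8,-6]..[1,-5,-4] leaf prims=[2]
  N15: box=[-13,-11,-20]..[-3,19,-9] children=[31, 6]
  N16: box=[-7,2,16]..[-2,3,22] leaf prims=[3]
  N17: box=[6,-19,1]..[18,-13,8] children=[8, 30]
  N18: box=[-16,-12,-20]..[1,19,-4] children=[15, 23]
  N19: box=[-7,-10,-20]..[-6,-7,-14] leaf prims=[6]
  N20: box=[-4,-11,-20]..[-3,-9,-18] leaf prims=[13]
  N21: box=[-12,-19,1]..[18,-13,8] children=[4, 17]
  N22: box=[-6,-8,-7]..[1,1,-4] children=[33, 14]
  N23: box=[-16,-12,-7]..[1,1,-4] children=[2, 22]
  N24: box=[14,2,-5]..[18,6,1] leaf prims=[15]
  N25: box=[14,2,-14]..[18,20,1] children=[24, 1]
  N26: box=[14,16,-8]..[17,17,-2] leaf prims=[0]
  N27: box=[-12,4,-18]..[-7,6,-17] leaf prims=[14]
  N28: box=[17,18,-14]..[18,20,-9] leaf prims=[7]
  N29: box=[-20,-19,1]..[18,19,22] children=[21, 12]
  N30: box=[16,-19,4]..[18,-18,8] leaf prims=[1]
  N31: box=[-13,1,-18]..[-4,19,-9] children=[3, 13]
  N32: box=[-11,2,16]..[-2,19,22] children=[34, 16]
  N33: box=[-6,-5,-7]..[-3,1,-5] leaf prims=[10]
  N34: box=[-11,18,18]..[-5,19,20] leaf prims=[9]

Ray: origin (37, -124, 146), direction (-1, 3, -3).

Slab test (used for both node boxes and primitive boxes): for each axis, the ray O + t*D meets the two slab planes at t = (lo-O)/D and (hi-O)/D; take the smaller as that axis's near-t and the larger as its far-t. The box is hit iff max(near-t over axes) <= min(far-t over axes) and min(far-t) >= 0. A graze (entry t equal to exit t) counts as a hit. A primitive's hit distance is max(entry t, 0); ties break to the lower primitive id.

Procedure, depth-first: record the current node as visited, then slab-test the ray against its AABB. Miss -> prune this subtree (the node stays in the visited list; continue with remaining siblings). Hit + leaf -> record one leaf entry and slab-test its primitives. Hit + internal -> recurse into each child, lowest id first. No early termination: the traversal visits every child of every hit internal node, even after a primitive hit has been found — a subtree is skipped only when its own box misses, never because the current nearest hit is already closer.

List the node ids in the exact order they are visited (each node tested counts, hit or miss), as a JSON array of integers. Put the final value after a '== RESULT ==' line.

Walk:
N0 x:[19,57] y:[35,48] z:[124/3,166/3] -> hit [124/3,48], descend [11, 29]
  N11 x:[19,53] y:[112/3,48] z:[145/3,166/3] -> miss, prune
  N29 x:[19,57] y:[35,143/3] z:[124/3,145/3] -> hit [124/3,143/3], descend [12, 21]
    N12 x:[35,57] y:[38,143/3] z:[124/3,139/3] -> hit [124/3,139/3], descend [7, 32]
      N7 x:[35,57] y:[38,127/3] z:[133/3,139/3] -> miss, prune
      N32 x:[39,48] y:[42,143/3] z:[124/3,130/3] -> hit [42,130/3], descend [16, 34]
        N16 x:[39,44] y:[42,127/3] z:[124/3,130/3] -> hit [42,127/3] leaf, test {P3@t=42}
        N34 x:[42,48] y:[142/3,143/3] z:[42,128/3] -> miss, prune
    N21 x:[19,49] y:[35,37] z:[46,145/3] -> miss, prune

Visited [0, 11, 29, 12, 7, 32, 16, 34, 21]. Tests: 9 box, 1 leaf. Nearest: P3.

== RESULT ==
[0, 11, 29, 12, 7, 32, 16, 34, 21]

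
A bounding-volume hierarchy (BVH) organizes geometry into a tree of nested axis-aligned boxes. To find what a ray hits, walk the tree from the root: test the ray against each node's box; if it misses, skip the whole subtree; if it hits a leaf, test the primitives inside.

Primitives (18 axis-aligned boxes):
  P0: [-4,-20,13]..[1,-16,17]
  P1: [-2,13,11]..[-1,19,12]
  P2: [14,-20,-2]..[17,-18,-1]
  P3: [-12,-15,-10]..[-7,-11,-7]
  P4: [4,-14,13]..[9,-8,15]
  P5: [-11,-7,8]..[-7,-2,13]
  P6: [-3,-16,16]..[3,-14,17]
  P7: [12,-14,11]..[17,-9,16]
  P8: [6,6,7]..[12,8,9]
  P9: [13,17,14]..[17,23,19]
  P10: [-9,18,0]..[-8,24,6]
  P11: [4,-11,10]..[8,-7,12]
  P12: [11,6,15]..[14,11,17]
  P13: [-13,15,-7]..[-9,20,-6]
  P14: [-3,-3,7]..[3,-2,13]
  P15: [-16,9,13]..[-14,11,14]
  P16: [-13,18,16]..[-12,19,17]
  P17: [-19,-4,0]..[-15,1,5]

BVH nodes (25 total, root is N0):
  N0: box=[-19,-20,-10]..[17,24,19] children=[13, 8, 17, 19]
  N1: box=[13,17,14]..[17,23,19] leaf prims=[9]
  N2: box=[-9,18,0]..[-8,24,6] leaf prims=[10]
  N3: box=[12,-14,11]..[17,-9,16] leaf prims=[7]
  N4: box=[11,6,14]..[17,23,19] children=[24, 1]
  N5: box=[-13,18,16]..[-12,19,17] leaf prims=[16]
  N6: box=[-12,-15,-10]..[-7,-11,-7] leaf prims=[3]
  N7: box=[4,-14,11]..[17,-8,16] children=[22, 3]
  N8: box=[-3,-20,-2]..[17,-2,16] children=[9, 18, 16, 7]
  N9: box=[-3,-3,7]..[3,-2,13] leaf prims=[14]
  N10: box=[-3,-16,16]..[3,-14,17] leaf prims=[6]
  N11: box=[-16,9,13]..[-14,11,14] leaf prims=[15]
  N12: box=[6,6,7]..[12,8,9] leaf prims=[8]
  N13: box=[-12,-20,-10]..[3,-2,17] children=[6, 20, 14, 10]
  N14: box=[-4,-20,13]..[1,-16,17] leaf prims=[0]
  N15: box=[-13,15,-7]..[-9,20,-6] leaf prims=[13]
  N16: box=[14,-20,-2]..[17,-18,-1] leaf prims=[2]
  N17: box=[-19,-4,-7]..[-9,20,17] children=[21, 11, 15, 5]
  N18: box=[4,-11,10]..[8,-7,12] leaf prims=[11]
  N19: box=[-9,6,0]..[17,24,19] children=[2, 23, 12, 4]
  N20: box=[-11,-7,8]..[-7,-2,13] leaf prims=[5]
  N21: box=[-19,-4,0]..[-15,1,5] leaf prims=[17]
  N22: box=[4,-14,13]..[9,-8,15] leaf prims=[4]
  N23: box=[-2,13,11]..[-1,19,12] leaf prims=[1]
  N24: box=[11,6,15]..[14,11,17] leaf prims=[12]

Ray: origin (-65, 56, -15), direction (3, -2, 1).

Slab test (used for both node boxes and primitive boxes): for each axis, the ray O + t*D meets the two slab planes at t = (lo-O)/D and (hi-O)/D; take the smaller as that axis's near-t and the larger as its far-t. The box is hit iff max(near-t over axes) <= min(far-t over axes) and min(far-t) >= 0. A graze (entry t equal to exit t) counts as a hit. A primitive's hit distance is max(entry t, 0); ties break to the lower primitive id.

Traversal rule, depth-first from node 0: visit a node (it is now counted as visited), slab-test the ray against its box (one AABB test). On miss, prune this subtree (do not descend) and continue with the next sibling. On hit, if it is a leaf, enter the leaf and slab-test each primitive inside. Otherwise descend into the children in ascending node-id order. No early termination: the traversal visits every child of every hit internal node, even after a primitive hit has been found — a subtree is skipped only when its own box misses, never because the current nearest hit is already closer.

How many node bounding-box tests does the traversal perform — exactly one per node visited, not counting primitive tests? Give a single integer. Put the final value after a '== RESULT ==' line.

Traverse from the root:
N0 x:[46/3,82/3] y:[16,38] z:[5,34] -> hit [16,82/3], descend [8, 13, 17, 19]
  N8 x:[62/3,82/3] y:[29,38] z:[13,31] -> miss, prune
  N13 x:[53/3,68/3] y:[29,38] z:[5,32] -> miss, prune
  N17 x:[46/3,56/3] y:[18,30] z:[8,32] -> hit [18,56/3], descend [5, 11, 15, 21]
    N5 x:[52/3,53/3] y:[37/2,19] z:[31,32] -> miss, prune
    N11 x:[49/3,17] y:[45/2,47/2] z:[28,29] -> miss, prune
    N15 x:[52/3,56/3] y:[18,41/2] z:[8,9] -> miss, prune
    N21 x:[46/3,50/3] y:[55/2,30] z:[15,20] -> miss, prune
  N19 x:[56/3,82/3] y:[16,25] z:[15,34] -> hit [56/3,25], descend [2, 4, 12, 23]
    N2 x:[56/3,19] y:[16,19] z:[15,21] -> hit [56/3,19] leaf, test {P10@t=56/3}
    N4 x:[76/3,82/3] y:[33/2,25] z:[29,34] -> miss, prune
    N12 x:[71/3,77/3] y:[24,25] z:[22,24] -> hit [24,24] leaf, test {P8@t=24}
    N23 x:[21,64/3] y:[37/2,43/2] z:[26,27] -> miss, prune

order=[0, 8, 13, 17, 5, 11, 15, 21, 19, 2, 4, 12, 23]  |boxes|=13  |leaves|=2  hit=P10

== RESULT ==
13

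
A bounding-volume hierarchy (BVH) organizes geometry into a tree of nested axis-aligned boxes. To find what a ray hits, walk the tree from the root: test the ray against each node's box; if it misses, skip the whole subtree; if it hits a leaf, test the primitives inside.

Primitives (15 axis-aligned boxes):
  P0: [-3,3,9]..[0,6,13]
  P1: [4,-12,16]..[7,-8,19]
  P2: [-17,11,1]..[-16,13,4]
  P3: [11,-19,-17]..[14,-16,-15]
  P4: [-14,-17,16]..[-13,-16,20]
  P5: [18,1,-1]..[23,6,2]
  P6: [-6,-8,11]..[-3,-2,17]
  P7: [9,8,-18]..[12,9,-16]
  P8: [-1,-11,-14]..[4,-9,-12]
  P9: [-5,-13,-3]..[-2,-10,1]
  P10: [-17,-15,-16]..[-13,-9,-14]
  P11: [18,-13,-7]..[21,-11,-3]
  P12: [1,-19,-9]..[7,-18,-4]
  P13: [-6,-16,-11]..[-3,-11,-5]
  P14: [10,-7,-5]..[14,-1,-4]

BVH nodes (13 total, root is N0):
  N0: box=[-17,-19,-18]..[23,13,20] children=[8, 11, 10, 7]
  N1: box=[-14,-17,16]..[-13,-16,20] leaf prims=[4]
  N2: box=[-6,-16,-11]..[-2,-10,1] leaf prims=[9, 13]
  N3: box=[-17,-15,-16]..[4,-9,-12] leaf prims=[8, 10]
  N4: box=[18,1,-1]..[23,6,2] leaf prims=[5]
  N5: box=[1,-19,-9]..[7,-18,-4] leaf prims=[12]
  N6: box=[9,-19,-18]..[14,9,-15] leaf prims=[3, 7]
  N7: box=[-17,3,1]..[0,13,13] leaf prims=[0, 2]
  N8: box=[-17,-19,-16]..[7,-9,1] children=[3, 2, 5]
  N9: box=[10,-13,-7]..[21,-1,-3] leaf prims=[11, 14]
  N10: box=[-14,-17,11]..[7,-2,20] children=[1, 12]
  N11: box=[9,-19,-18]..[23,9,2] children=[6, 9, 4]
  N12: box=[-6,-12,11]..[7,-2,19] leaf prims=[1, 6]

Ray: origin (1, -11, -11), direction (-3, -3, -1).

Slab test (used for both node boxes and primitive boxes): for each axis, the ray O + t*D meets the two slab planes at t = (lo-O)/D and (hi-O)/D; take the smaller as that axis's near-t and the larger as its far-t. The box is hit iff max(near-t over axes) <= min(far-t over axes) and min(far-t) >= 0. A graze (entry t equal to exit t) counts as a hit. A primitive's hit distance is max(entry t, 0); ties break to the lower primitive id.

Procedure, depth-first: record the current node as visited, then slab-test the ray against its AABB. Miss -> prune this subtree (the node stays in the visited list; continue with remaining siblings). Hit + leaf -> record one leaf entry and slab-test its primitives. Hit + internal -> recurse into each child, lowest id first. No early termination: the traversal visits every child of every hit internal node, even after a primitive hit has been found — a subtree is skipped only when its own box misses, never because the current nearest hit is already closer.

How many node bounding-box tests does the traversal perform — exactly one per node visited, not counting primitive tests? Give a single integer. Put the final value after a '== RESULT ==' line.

Traverse from the root:
N0 x:[-22/3,6] y:[-8,8/3] z:[-31,7] -> hit [-22/3,8/3], descend [7, 8, 10, 11]
  N7 x:[1/3,6] y:[-8,-14/3] z:[-24,-12] -> miss, prune
  N8 x:[-2,6] y:[-2/3,8/3] z:[-12,5] -> hit [-2/3,8/3], descend [2, 3, 5]
    N2 x:[1,7/3] y:[-1/3,5/3] z:[-12,0] -> miss, prune
    N3 x:[-1,6] y:[-2/3,4/3] z:[1,5] -> hit [1,4/3] leaf, test {P8(miss), P10(miss)}
    N5 x:[-2,0] y:[7/3,8/3] z:[-7,-2] -> miss, prune
  N10 x:[-2,5] y:[-3,2] z:[-31,-22] -> miss, prune
  N11 x:[-22/3,-8/3] y:[-20/3,8/3] z:[-13,7] -> miss, prune

Visited [0, 7, 8, 2, 3, 5, 10, 11]. Tests: 8 box, 1 leaf. Nearest: miss.

== RESULT ==
8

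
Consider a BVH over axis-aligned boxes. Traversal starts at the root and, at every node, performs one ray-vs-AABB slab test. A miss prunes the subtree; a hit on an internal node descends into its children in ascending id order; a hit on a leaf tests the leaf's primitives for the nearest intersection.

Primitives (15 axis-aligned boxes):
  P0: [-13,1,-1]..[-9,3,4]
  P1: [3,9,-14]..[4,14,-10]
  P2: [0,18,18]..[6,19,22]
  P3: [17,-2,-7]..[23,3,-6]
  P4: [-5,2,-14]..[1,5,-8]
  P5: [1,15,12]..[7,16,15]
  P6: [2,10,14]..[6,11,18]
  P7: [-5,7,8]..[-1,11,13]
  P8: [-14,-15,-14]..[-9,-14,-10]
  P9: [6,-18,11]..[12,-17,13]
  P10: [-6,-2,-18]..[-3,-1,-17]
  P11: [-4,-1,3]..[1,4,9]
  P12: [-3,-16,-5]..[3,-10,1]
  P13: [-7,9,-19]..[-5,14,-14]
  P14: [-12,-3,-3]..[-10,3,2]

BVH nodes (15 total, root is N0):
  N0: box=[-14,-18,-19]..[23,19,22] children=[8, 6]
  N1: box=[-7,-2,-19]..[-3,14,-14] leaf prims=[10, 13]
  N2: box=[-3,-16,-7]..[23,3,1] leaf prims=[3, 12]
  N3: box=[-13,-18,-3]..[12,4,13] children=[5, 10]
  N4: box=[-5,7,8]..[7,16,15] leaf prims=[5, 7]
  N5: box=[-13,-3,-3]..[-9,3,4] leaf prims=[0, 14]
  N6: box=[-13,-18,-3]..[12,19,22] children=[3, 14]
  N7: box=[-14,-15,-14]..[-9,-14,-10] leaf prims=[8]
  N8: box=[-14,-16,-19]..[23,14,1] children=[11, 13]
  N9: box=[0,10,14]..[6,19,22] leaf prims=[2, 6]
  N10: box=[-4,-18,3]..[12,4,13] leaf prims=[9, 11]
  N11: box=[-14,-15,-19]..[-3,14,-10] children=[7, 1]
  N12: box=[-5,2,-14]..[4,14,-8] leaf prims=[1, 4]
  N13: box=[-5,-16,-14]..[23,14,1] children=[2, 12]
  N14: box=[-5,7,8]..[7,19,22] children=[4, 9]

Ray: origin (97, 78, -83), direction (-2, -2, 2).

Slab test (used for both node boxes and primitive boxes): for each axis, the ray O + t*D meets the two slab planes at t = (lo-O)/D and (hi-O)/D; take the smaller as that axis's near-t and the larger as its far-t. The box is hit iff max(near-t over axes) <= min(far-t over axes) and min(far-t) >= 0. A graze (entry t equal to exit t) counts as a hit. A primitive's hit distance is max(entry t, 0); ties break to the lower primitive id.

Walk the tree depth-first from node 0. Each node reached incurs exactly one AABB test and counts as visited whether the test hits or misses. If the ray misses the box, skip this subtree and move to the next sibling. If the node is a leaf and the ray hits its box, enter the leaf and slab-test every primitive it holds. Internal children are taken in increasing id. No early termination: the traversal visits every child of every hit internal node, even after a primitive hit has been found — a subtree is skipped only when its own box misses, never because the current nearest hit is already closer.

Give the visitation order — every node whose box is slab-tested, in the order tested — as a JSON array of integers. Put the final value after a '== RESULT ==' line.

Walk:
N0 x:[37,111/2] y:[59/2,48] z:[32,105/2] -> hit [37,48], descend [6, 8]
  N6 x:[85/2,55] y:[59/2,48] z:[40,105/2] -> hit [85/2,48], descend [3, 14]
    N3 x:[85/2,55] y:[37,48] z:[40,48] -> hit [85/2,48], descend [5, 10]
      N5 x:[53,55] y:[75/2,81/2] z:[40,87/2] -> miss, prune
      N10 x:[85/2,101/2] y:[37,48] z:[43,48] -> hit [43,48] leaf, test {P9(miss), P11(miss)}
    N14 x:[45,51] y:[59/2,71/2] z:[91/2,105/2] -> miss, prune
  N8 x:[37,111/2] y:[32,47] z:[32,42] -> hit [37,42], descend [11, 13]
    N11 x:[50,111/2] y:[32,93/2] z:[32,73/2] -> miss, prune
    N13 x:[37,51] y:[32,47] z:[69/2,42] -> hit [37,42], descend [2, 12]
      N2 x:[37,50] y:[75/2,47] z:[38,42] -> hit [38,42] leaf, test {P3@t=38, P12(miss)}
      N12 x:[93/2,51] y:[32,38] z:[69/2,75/2] -> miss, prune

Summary -> nodes [0, 6, 3, 5, 10, 14, 8, 11, 13, 2, 12]; box-tests=11; leaf-entries=2; first=P3

== RESULT ==
[0, 6, 3, 5, 10, 14, 8, 11, 13, 2, 12]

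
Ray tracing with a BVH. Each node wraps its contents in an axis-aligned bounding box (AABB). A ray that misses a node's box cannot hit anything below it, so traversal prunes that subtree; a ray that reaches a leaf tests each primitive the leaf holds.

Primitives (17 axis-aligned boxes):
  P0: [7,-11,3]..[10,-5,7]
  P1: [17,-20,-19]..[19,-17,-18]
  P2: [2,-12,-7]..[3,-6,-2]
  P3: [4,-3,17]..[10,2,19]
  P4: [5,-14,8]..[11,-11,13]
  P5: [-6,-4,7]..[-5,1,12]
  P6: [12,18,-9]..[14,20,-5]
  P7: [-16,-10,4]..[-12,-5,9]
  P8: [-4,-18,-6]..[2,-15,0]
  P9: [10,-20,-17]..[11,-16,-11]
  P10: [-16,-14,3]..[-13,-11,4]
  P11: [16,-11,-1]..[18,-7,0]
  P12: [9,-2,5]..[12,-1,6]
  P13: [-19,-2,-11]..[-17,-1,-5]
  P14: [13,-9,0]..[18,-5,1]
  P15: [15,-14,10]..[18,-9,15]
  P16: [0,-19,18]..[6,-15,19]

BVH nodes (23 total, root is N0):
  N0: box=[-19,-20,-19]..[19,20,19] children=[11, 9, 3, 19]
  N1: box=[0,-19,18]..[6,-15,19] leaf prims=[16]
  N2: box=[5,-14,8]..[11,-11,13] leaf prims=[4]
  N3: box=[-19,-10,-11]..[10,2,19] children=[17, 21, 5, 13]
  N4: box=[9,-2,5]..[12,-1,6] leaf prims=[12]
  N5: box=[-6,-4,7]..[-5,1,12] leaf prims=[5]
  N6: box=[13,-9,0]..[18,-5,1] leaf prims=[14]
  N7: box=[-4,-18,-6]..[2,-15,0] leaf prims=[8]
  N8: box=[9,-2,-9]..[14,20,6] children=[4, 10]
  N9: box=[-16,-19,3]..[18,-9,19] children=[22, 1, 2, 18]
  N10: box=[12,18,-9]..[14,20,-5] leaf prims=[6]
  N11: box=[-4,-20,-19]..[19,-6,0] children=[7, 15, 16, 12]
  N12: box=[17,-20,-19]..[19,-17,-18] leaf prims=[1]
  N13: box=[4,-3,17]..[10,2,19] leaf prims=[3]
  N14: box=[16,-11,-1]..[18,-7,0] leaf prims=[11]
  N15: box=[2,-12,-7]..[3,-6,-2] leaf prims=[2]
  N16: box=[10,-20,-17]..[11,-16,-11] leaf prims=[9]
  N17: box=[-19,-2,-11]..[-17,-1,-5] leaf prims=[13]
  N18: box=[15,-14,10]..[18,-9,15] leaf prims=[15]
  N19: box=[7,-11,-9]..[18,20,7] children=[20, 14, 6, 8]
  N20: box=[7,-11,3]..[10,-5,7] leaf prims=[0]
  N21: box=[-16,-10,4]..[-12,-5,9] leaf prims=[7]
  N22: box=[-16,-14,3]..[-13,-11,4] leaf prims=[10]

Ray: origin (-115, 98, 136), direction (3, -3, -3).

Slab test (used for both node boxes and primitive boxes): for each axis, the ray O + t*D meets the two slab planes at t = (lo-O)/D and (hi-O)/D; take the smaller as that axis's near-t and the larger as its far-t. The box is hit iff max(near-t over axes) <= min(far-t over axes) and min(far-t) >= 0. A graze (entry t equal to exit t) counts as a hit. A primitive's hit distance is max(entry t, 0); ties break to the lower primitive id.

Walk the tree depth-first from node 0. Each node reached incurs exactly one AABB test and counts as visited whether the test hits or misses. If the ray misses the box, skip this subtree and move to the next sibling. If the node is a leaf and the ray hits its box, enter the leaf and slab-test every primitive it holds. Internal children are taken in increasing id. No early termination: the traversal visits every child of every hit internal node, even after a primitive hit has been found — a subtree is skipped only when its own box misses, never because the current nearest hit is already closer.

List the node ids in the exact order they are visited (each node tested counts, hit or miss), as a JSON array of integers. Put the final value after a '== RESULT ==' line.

Traverse from the root:
N0 x:[32,134/3] y:[26,118/3] z:[39,155/3] -> hit [39,118/3], descend [3, 9, 11, 19]
  N3 x:[32,125/3] y:[32,36] z:[39,49] -> miss, prune
  N9 x:[33,133/3] y:[107/3,39] z:[39,133/3] -> hit [39,39], descend [1, 2, 18, 22]
    N1 x:[115/3,121/3] y:[113/3,39] z:[39,118/3] -> hit [39,39] leaf, test {P16@t=39}
    N2 x:[40,42] y:[109/3,112/3] z:[41,128/3] -> miss, prune
    N18 x:[130/3,133/3] y:[107/3,112/3] z:[121/3,42] -> miss, prune
    N22 x:[33,34] y:[109/3,112/3] z:[44,133/3] -> miss, prune
  N11 x:[37,134/3] y:[104/3,118/3] z:[136/3,155/3] -> miss, prune
  N19 x:[122/3,133/3] y:[26,109/3] z:[43,145/3] -> miss, prune

order=[0, 3, 9, 1, 2, 18, 22, 11, 19]  |boxes|=9  |leaves|=1  hit=P16

== RESULT ==
[0, 3, 9, 1, 2, 18, 22, 11, 19]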